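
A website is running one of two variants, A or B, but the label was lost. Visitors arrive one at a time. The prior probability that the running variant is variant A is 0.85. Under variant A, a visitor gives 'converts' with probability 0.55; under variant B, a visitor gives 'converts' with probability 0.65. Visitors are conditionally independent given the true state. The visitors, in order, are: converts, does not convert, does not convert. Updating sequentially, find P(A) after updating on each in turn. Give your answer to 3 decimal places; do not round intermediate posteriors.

After 'converts': P(A) = 0.55·0.8500 / (0.55·0.8500 + 0.65·0.1500) ≈ 0.8274
After 'does not convert': P(A) = 0.45·0.8274 / (0.45·0.8274 + 0.35·0.1726) ≈ 0.8604
After 'does not convert': P(A) = 0.45·0.8604 / (0.45·0.8604 + 0.35·0.1396) ≈ 0.8880

0.888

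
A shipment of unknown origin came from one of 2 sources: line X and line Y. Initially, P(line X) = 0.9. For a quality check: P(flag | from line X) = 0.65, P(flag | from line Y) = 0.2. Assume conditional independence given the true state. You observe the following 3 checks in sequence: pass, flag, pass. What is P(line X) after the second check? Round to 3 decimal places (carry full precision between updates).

0.928

After 'pass': P(line X) = 0.35·0.9000 / (0.35·0.9000 + 0.8·0.1000) ≈ 0.7975
After 'flag': P(line X) = 0.65·0.7975 / (0.65·0.7975 + 0.2·0.2025) ≈ 0.9275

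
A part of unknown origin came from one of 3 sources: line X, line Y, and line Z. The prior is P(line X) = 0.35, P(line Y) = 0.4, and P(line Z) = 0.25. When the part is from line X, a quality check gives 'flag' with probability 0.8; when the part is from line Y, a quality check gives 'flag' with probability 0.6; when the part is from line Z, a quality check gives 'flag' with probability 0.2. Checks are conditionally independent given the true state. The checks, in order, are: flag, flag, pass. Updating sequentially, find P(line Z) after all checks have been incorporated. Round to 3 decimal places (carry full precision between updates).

0.072

After 'flag': normaliser = 0.8·0.3500 + 0.6·0.4000 + 0.2·0.2500; P(line X) ≈ 0.4912, P(line Y) ≈ 0.4211, P(line Z) ≈ 0.0877
After 'flag': normaliser = 0.8·0.4912 + 0.6·0.4211 + 0.2·0.0877; P(line X) ≈ 0.5926, P(line Y) ≈ 0.3810, P(line Z) ≈ 0.0265
After 'pass': normaliser = 0.2·0.5926 + 0.4·0.3810 + 0.8·0.0265; P(line X) ≈ 0.4058, P(line Y) ≈ 0.5217, P(line Z) ≈ 0.0725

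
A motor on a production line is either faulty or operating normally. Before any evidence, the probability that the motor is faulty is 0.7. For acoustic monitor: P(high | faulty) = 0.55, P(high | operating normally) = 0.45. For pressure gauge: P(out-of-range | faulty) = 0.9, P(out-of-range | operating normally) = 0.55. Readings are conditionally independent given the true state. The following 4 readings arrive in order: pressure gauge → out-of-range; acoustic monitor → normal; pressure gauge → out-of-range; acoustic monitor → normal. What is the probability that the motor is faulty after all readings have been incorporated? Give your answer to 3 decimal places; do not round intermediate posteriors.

Apply Bayes' rule sequentially, carrying P(faulty) forward.
After pressure gauge='out-of-range': P(faulty) = 0.9·0.7000 / (0.9·0.7000 + 0.55·0.3000) ≈ 0.7925
After acoustic monitor='normal': P(faulty) = 0.45·0.7925 / (0.45·0.7925 + 0.55·0.2075) ≈ 0.7575
After pressure gauge='out-of-range': P(faulty) = 0.9·0.7575 / (0.9·0.7575 + 0.55·0.2425) ≈ 0.8364
After acoustic monitor='normal': P(faulty) = 0.45·0.8364 / (0.45·0.8364 + 0.55·0.1636) ≈ 0.8070

0.807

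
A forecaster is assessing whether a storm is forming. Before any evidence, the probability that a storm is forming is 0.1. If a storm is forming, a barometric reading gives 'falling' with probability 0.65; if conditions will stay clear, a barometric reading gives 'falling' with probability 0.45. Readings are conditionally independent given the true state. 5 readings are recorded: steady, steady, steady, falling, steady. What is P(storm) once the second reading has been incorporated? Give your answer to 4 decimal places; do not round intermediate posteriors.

Each posterior becomes the prior for the next update.
After 'steady': P(storm) = 0.35·0.1000 / (0.35·0.1000 + 0.55·0.9000) ≈ 0.0660
After 'steady': P(storm) = 0.35·0.0660 / (0.35·0.0660 + 0.55·0.9340) ≈ 0.0431

0.0431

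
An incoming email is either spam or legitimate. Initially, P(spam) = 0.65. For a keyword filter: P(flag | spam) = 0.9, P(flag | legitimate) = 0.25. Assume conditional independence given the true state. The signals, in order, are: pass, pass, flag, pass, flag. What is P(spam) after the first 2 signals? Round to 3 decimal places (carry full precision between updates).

0.032

After 'pass': P(spam) = 0.1·0.6500 / (0.1·0.6500 + 0.75·0.3500) ≈ 0.1985
After 'pass': P(spam) = 0.1·0.1985 / (0.1·0.1985 + 0.75·0.8015) ≈ 0.0320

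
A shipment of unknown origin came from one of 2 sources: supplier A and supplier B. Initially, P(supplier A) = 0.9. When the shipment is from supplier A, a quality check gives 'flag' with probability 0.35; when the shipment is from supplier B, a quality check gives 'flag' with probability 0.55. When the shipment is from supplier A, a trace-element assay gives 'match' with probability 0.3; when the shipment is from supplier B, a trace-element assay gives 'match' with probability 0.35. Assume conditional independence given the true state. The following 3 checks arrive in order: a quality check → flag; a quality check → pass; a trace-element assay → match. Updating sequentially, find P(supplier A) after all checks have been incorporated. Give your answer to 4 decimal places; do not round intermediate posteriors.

0.8764

After a quality check='flag': P(supplier A) = 0.35·0.9000 / (0.35·0.9000 + 0.55·0.1000) ≈ 0.8514
After a quality check='pass': P(supplier A) = 0.65·0.8514 / (0.65·0.8514 + 0.45·0.1486) ≈ 0.8922
After a trace-element assay='match': P(supplier A) = 0.3·0.8922 / (0.3·0.8922 + 0.35·0.1078) ≈ 0.8764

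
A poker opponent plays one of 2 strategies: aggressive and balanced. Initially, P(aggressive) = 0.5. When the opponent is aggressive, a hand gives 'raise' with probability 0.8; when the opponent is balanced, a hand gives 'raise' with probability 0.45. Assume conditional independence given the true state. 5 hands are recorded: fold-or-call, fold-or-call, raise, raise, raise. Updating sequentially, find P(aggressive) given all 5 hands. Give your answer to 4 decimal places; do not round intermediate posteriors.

After 'fold-or-call': P(aggressive) = 0.2·0.5000 / (0.2·0.5000 + 0.55·0.5000) ≈ 0.2667
After 'fold-or-call': P(aggressive) = 0.2·0.2667 / (0.2·0.2667 + 0.55·0.7333) ≈ 0.1168
After 'raise': P(aggressive) = 0.8·0.1168 / (0.8·0.1168 + 0.45·0.8832) ≈ 0.1903
After 'raise': P(aggressive) = 0.8·0.1903 / (0.8·0.1903 + 0.45·0.8097) ≈ 0.2947
After 'raise': P(aggressive) = 0.8·0.2947 / (0.8·0.2947 + 0.45·0.7053) ≈ 0.4263

0.4263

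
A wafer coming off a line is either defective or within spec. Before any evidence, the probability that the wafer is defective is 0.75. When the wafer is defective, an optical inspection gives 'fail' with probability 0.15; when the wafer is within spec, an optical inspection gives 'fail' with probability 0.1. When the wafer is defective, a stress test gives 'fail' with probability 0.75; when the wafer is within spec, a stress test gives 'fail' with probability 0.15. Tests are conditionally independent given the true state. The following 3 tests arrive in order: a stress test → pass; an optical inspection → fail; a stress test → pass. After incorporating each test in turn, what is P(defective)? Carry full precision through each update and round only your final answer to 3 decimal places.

Apply Bayes' rule sequentially, carrying P(defective) forward.
After a stress test='pass': P(defective) = 0.25·0.7500 / (0.25·0.7500 + 0.85·0.2500) ≈ 0.4688
After an optical inspection='fail': P(defective) = 0.15·0.4688 / (0.15·0.4688 + 0.1·0.5312) ≈ 0.5696
After a stress test='pass': P(defective) = 0.25·0.5696 / (0.25·0.5696 + 0.85·0.4304) ≈ 0.2802

0.280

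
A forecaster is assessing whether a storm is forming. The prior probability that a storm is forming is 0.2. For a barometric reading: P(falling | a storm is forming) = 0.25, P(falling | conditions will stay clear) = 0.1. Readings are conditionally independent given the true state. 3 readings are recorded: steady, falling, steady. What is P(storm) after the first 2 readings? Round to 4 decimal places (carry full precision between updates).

0.3425

Apply Bayes' rule sequentially, carrying P(storm) forward.
After 'steady': P(storm) = 0.75·0.2000 / (0.75·0.2000 + 0.9·0.8000) ≈ 0.1724
After 'falling': P(storm) = 0.25·0.1724 / (0.25·0.1724 + 0.1·0.8276) ≈ 0.3425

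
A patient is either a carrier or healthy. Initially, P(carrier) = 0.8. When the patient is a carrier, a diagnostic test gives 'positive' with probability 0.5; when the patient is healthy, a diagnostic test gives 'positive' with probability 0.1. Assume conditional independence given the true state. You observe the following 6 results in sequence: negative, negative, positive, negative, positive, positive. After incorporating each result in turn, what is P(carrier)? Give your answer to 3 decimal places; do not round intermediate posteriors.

0.988

After 'negative': P(carrier) = 0.5·0.8000 / (0.5·0.8000 + 0.9·0.2000) ≈ 0.6897
After 'negative': P(carrier) = 0.5·0.6897 / (0.5·0.6897 + 0.9·0.3103) ≈ 0.5525
After 'positive': P(carrier) = 0.5·0.5525 / (0.5·0.5525 + 0.1·0.4475) ≈ 0.8606
After 'negative': P(carrier) = 0.5·0.8606 / (0.5·0.8606 + 0.9·0.1394) ≈ 0.7742
After 'positive': P(carrier) = 0.5·0.7742 / (0.5·0.7742 + 0.1·0.2258) ≈ 0.9449
After 'positive': P(carrier) = 0.5·0.9449 / (0.5·0.9449 + 0.1·0.0551) ≈ 0.9885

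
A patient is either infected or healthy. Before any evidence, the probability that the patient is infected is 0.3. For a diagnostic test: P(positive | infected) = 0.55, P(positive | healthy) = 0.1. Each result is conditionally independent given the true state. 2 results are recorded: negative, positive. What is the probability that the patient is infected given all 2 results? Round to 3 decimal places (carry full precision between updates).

After 'negative': P(infected) = 0.45·0.3000 / (0.45·0.3000 + 0.9·0.7000) ≈ 0.1765
After 'positive': P(infected) = 0.55·0.1765 / (0.55·0.1765 + 0.1·0.8235) ≈ 0.5410

0.541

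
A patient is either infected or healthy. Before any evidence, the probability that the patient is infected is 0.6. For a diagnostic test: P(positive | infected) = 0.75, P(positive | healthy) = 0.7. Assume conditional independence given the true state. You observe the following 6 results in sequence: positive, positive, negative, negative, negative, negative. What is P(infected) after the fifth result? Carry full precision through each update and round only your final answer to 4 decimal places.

After 'positive': P(infected) = 0.75·0.6000 / (0.75·0.6000 + 0.7·0.4000) ≈ 0.6164
After 'positive': P(infected) = 0.75·0.6164 / (0.75·0.6164 + 0.7·0.3836) ≈ 0.6326
After 'negative': P(infected) = 0.25·0.6326 / (0.25·0.6326 + 0.3·0.3674) ≈ 0.5893
After 'negative': P(infected) = 0.25·0.5893 / (0.25·0.5893 + 0.3·0.4107) ≈ 0.5446
After 'negative': P(infected) = 0.25·0.5446 / (0.25·0.5446 + 0.3·0.4554) ≈ 0.4991

0.4991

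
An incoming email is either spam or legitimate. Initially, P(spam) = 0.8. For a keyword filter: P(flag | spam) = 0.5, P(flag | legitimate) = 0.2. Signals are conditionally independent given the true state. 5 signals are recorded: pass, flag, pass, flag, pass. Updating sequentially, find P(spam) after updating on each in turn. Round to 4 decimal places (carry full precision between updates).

After 'pass': P(spam) = 0.5·0.8000 / (0.5·0.8000 + 0.8·0.2000) ≈ 0.7143
After 'flag': P(spam) = 0.5·0.7143 / (0.5·0.7143 + 0.2·0.2857) ≈ 0.8621
After 'pass': P(spam) = 0.5·0.8621 / (0.5·0.8621 + 0.8·0.1379) ≈ 0.7962
After 'flag': P(spam) = 0.5·0.7962 / (0.5·0.7962 + 0.2·0.2038) ≈ 0.9071
After 'pass': P(spam) = 0.5·0.9071 / (0.5·0.9071 + 0.8·0.0929) ≈ 0.8592

0.8592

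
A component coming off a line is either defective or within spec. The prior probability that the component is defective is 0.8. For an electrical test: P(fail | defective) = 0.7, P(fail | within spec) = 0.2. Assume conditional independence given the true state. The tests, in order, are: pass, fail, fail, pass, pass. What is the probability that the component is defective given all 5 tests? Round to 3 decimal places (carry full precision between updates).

After 'pass': P(defective) = 0.3·0.8000 / (0.3·0.8000 + 0.8·0.2000) ≈ 0.6000
After 'fail': P(defective) = 0.7·0.6000 / (0.7·0.6000 + 0.2·0.4000) ≈ 0.8400
After 'fail': P(defective) = 0.7·0.8400 / (0.7·0.8400 + 0.2·0.1600) ≈ 0.9484
After 'pass': P(defective) = 0.3·0.9484 / (0.3·0.9484 + 0.8·0.0516) ≈ 0.8733
After 'pass': P(defective) = 0.3·0.8733 / (0.3·0.8733 + 0.8·0.1267) ≈ 0.7210

0.721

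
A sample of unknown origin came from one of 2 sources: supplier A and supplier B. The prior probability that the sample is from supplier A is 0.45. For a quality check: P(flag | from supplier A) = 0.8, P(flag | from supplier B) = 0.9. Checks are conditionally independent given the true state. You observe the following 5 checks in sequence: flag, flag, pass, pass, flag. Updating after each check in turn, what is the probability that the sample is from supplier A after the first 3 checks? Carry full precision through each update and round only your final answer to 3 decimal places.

0.564

After 'flag': P(supplier A) = 0.8·0.4500 / (0.8·0.4500 + 0.9·0.5500) ≈ 0.4211
After 'flag': P(supplier A) = 0.8·0.4211 / (0.8·0.4211 + 0.9·0.5789) ≈ 0.3926
After 'pass': P(supplier A) = 0.2·0.3926 / (0.2·0.3926 + 0.1·0.6074) ≈ 0.5639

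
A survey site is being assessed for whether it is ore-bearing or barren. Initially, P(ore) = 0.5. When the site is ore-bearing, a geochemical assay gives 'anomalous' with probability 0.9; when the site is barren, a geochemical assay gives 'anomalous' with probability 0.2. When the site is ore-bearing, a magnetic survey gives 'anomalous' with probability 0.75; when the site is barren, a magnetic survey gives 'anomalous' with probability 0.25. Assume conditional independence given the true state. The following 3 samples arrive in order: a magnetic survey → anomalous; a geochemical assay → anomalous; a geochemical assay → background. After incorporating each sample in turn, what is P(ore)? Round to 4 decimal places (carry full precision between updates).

Apply Bayes' rule sequentially, carrying P(ore) forward.
After a magnetic survey='anomalous': P(ore) = 0.75·0.5000 / (0.75·0.5000 + 0.25·0.5000) ≈ 0.7500
After a geochemical assay='anomalous': P(ore) = 0.9·0.7500 / (0.9·0.7500 + 0.2·0.2500) ≈ 0.9310
After a geochemical assay='background': P(ore) = 0.1·0.9310 / (0.1·0.9310 + 0.8·0.0690) ≈ 0.6279

0.6279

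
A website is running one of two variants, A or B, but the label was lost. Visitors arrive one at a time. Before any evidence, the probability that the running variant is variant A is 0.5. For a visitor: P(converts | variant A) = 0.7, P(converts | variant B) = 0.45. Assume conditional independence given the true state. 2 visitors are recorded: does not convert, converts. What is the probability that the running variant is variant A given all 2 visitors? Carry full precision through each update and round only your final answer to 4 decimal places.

0.4590

After 'does not convert': P(A) = 0.3·0.5000 / (0.3·0.5000 + 0.55·0.5000) ≈ 0.3529
After 'converts': P(A) = 0.7·0.3529 / (0.7·0.3529 + 0.45·0.6471) ≈ 0.4590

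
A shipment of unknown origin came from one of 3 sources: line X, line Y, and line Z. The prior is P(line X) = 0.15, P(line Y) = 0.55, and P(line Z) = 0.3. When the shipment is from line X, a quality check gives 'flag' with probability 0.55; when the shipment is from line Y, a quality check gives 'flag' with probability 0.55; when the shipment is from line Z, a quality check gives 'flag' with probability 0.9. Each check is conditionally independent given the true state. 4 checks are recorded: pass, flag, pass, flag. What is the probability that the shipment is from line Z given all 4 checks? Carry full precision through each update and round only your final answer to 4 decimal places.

0.0536

After 'pass': normaliser = 0.45·0.1500 + 0.45·0.5500 + 0.1·0.3000; P(line X) ≈ 0.1957, P(line Y) ≈ 0.7174, P(line Z) ≈ 0.0870
After 'flag': normaliser = 0.55·0.1957 + 0.55·0.7174 + 0.9·0.0870; P(line X) ≈ 0.1854, P(line Y) ≈ 0.6798, P(line Z) ≈ 0.1348
After 'pass': normaliser = 0.45·0.1854 + 0.45·0.6798 + 0.1·0.1348; P(line X) ≈ 0.2071, P(line Y) ≈ 0.7594, P(line Z) ≈ 0.0335
After 'flag': normaliser = 0.55·0.2071 + 0.55·0.7594 + 0.9·0.0335; P(line X) ≈ 0.2028, P(line Y) ≈ 0.7436, P(line Z) ≈ 0.0536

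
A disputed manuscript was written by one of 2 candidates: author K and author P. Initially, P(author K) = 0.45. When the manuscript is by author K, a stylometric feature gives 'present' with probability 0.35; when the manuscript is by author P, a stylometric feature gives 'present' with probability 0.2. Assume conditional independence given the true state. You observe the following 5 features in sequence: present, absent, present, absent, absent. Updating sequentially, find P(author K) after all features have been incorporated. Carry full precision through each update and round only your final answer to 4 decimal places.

0.5734

After 'present': P(author K) = 0.35·0.4500 / (0.35·0.4500 + 0.2·0.5500) ≈ 0.5888
After 'absent': P(author K) = 0.65·0.5888 / (0.65·0.5888 + 0.8·0.4112) ≈ 0.5378
After 'present': P(author K) = 0.35·0.5378 / (0.35·0.5378 + 0.2·0.4622) ≈ 0.6706
After 'absent': P(author K) = 0.65·0.6706 / (0.65·0.6706 + 0.8·0.3294) ≈ 0.6232
After 'absent': P(author K) = 0.65·0.6232 / (0.65·0.6232 + 0.8·0.3768) ≈ 0.5734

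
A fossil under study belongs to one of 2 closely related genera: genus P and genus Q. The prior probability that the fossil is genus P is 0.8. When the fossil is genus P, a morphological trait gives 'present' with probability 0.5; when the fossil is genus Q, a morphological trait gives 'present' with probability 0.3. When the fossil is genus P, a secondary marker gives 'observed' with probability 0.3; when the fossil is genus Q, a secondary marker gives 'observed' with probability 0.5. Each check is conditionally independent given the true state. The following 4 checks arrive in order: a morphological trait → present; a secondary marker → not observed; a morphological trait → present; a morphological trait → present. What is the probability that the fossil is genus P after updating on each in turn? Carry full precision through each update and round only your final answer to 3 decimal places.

0.963

Apply Bayes' rule sequentially, carrying P(genus P) forward.
After a morphological trait='present': P(genus P) = 0.5·0.8000 / (0.5·0.8000 + 0.3·0.2000) ≈ 0.8696
After a secondary marker='not observed': P(genus P) = 0.7·0.8696 / (0.7·0.8696 + 0.5·0.1304) ≈ 0.9032
After a morphological trait='present': P(genus P) = 0.5·0.9032 / (0.5·0.9032 + 0.3·0.0968) ≈ 0.9396
After a morphological trait='present': P(genus P) = 0.5·0.9396 / (0.5·0.9396 + 0.3·0.0604) ≈ 0.9629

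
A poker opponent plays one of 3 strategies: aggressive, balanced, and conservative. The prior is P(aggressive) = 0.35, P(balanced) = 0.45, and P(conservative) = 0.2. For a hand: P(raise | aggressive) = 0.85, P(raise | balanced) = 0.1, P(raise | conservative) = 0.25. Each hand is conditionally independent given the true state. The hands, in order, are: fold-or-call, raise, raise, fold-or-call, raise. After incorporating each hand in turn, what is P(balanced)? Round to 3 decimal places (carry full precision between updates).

0.052

After 'fold-or-call': normaliser = 0.15·0.3500 + 0.9·0.4500 + 0.75·0.2000; P(aggressive) ≈ 0.0864, P(balanced) ≈ 0.6667, P(conservative) ≈ 0.2469
After 'raise': normaliser = 0.85·0.0864 + 0.1·0.6667 + 0.25·0.2469; P(aggressive) ≈ 0.3639, P(balanced) ≈ 0.3303, P(conservative) ≈ 0.3058
After 'raise': normaliser = 0.85·0.3639 + 0.1·0.3303 + 0.25·0.3058; P(aggressive) ≈ 0.7386, P(balanced) ≈ 0.0789, P(conservative) ≈ 0.1825
After 'fold-or-call': normaliser = 0.15·0.7386 + 0.9·0.0789 + 0.75·0.1825; P(aggressive) ≈ 0.3477, P(balanced) ≈ 0.2227, P(conservative) ≈ 0.4296
After 'raise': normaliser = 0.85·0.3477 + 0.1·0.2227 + 0.25·0.4296; P(aggressive) ≈ 0.6950, P(balanced) ≈ 0.0524, P(conservative) ≈ 0.2526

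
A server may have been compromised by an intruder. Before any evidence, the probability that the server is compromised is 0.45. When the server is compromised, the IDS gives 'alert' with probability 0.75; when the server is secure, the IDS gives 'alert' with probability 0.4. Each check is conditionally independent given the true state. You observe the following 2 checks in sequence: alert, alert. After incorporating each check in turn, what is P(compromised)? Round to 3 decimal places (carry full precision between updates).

0.742

After 'alert': P(compromised) = 0.75·0.4500 / (0.75·0.4500 + 0.4·0.5500) ≈ 0.6054
After 'alert': P(compromised) = 0.75·0.6054 / (0.75·0.6054 + 0.4·0.3946) ≈ 0.7420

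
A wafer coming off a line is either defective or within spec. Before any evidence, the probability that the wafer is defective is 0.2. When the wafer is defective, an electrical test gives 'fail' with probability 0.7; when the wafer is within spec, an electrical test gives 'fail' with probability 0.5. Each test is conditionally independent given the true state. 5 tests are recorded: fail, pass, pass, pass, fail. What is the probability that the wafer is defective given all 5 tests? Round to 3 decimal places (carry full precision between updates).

0.096

After 'fail': P(defective) = 0.7·0.2000 / (0.7·0.2000 + 0.5·0.8000) ≈ 0.2593
After 'pass': P(defective) = 0.3·0.2593 / (0.3·0.2593 + 0.5·0.7407) ≈ 0.1736
After 'pass': P(defective) = 0.3·0.1736 / (0.3·0.1736 + 0.5·0.8264) ≈ 0.1119
After 'pass': P(defective) = 0.3·0.1119 / (0.3·0.1119 + 0.5·0.8881) ≈ 0.0703
After 'fail': P(defective) = 0.7·0.0703 / (0.7·0.0703 + 0.5·0.9297) ≈ 0.0957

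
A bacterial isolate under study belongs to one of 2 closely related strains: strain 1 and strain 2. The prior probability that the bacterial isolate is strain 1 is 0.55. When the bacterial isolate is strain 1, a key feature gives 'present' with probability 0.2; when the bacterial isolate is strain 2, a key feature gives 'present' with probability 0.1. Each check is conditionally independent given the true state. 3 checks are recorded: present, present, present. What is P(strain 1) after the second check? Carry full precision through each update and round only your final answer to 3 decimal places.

0.830

After 'present': P(strain 1) = 0.2·0.5500 / (0.2·0.5500 + 0.1·0.4500) ≈ 0.7097
After 'present': P(strain 1) = 0.2·0.7097 / (0.2·0.7097 + 0.1·0.2903) ≈ 0.8302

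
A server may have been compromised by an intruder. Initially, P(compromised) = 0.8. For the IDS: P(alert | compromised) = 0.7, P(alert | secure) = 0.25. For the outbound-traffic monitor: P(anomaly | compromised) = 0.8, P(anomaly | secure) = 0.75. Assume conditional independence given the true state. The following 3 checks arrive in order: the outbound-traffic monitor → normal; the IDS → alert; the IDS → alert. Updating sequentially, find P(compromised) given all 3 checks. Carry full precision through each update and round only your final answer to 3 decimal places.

0.962

After the outbound-traffic monitor='normal': P(compromised) = 0.2·0.8000 / (0.2·0.8000 + 0.25·0.2000) ≈ 0.7619
After the IDS='alert': P(compromised) = 0.7·0.7619 / (0.7·0.7619 + 0.25·0.2381) ≈ 0.8996
After the IDS='alert': P(compromised) = 0.7·0.8996 / (0.7·0.8996 + 0.25·0.1004) ≈ 0.9617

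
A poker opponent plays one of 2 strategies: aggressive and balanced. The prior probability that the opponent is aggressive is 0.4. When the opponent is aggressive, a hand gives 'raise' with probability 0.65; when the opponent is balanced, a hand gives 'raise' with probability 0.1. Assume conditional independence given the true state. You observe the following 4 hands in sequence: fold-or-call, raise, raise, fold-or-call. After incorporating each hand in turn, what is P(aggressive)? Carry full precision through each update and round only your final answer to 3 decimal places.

After 'fold-or-call': P(aggressive) = 0.35·0.4000 / (0.35·0.4000 + 0.9·0.6000) ≈ 0.2059
After 'raise': P(aggressive) = 0.65·0.2059 / (0.65·0.2059 + 0.1·0.7941) ≈ 0.6276
After 'raise': P(aggressive) = 0.65·0.6276 / (0.65·0.6276 + 0.1·0.3724) ≈ 0.9163
After 'fold-or-call': P(aggressive) = 0.35·0.9163 / (0.35·0.9163 + 0.9·0.0837) ≈ 0.8099

0.810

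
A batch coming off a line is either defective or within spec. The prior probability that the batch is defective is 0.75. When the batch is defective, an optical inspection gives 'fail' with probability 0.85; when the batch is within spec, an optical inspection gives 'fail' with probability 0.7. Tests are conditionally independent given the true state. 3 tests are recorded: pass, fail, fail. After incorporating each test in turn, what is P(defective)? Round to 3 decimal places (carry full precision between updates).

After 'pass': P(defective) = 0.15·0.7500 / (0.15·0.7500 + 0.3·0.2500) ≈ 0.6000
After 'fail': P(defective) = 0.85·0.6000 / (0.85·0.6000 + 0.7·0.4000) ≈ 0.6456
After 'fail': P(defective) = 0.85·0.6456 / (0.85·0.6456 + 0.7·0.3544) ≈ 0.6886

0.689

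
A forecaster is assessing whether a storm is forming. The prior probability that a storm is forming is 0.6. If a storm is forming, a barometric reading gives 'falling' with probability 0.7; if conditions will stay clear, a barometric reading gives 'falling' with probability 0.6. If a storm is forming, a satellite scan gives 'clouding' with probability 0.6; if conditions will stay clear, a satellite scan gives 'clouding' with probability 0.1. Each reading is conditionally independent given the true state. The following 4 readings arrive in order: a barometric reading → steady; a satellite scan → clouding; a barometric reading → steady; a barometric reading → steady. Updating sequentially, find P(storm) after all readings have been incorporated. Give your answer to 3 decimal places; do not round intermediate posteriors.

0.792

After a barometric reading='steady': P(storm) = 0.3·0.6000 / (0.3·0.6000 + 0.4·0.4000) ≈ 0.5294
After a satellite scan='clouding': P(storm) = 0.6·0.5294 / (0.6·0.5294 + 0.1·0.4706) ≈ 0.8710
After a barometric reading='steady': P(storm) = 0.3·0.8710 / (0.3·0.8710 + 0.4·0.1290) ≈ 0.8351
After a barometric reading='steady': P(storm) = 0.3·0.8351 / (0.3·0.8351 + 0.4·0.1649) ≈ 0.7915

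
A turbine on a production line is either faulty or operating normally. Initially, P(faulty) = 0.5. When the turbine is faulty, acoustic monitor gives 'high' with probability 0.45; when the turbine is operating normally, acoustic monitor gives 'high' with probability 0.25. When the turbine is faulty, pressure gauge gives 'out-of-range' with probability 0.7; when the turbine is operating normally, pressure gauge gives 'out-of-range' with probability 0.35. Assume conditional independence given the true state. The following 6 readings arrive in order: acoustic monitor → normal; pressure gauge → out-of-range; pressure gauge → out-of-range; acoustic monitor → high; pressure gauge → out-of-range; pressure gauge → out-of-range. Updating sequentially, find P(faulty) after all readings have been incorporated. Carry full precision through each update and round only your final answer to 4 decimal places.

0.9548

Apply Bayes' rule sequentially, carrying P(faulty) forward.
After acoustic monitor='normal': P(faulty) = 0.55·0.5000 / (0.55·0.5000 + 0.75·0.5000) ≈ 0.4231
After pressure gauge='out-of-range': P(faulty) = 0.7·0.4231 / (0.7·0.4231 + 0.35·0.5769) ≈ 0.5946
After pressure gauge='out-of-range': P(faulty) = 0.7·0.5946 / (0.7·0.5946 + 0.35·0.4054) ≈ 0.7458
After acoustic monitor='high': P(faulty) = 0.45·0.7458 / (0.45·0.7458 + 0.25·0.2542) ≈ 0.8408
After pressure gauge='out-of-range': P(faulty) = 0.7·0.8408 / (0.7·0.8408 + 0.35·0.1592) ≈ 0.9135
After pressure gauge='out-of-range': P(faulty) = 0.7·0.9135 / (0.7·0.9135 + 0.35·0.0865) ≈ 0.9548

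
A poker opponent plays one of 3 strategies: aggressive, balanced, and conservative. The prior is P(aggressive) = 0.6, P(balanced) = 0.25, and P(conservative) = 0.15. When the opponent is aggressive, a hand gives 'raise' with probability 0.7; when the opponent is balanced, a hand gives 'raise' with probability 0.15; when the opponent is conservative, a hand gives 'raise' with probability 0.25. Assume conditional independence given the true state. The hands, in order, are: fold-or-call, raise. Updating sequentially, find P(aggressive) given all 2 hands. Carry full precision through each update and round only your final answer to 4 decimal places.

After 'fold-or-call': normaliser = 0.3·0.6000 + 0.85·0.2500 + 0.75·0.1500; P(aggressive) ≈ 0.3564, P(balanced) ≈ 0.4208, P(conservative) ≈ 0.2228
After 'raise': normaliser = 0.7·0.3564 + 0.15·0.4208 + 0.25·0.2228; P(aggressive) ≈ 0.6774, P(balanced) ≈ 0.1714, P(conservative) ≈ 0.1512

0.6774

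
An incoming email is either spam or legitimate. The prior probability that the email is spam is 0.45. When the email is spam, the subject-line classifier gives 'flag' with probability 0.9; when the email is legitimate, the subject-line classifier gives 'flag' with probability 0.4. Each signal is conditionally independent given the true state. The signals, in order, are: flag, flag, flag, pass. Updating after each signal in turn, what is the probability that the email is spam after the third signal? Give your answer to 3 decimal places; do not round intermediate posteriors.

0.903

After 'flag': P(spam) = 0.9·0.4500 / (0.9·0.4500 + 0.4·0.5500) ≈ 0.6480
After 'flag': P(spam) = 0.9·0.6480 / (0.9·0.6480 + 0.4·0.3520) ≈ 0.8055
After 'flag': P(spam) = 0.9·0.8055 / (0.9·0.8055 + 0.4·0.1945) ≈ 0.9031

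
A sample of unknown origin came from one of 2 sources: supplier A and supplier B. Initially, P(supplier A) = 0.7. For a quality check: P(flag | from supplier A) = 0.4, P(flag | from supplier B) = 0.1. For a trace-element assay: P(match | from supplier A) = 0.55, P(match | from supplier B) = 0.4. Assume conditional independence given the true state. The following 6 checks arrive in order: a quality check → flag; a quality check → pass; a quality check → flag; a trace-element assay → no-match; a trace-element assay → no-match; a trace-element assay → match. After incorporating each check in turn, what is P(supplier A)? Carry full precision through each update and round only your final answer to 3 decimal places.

After a quality check='flag': P(supplier A) = 0.4·0.7000 / (0.4·0.7000 + 0.1·0.3000) ≈ 0.9032
After a quality check='pass': P(supplier A) = 0.6·0.9032 / (0.6·0.9032 + 0.9·0.0968) ≈ 0.8615
After a quality check='flag': P(supplier A) = 0.4·0.8615 / (0.4·0.8615 + 0.1·0.1385) ≈ 0.9614
After a trace-element assay='no-match': P(supplier A) = 0.45·0.9614 / (0.45·0.9614 + 0.6·0.0386) ≈ 0.9492
After a trace-element assay='no-match': P(supplier A) = 0.45·0.9492 / (0.45·0.9492 + 0.6·0.0508) ≈ 0.9333
After a trace-element assay='match': P(supplier A) = 0.55·0.9333 / (0.55·0.9333 + 0.4·0.0667) ≈ 0.9506

0.951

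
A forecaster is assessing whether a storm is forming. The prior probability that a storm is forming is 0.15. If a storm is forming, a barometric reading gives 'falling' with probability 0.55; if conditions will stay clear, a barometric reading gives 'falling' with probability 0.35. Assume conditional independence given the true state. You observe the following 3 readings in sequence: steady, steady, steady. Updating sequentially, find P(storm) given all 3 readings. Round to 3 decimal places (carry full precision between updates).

After 'steady': P(storm) = 0.45·0.1500 / (0.45·0.1500 + 0.65·0.8500) ≈ 0.1089
After 'steady': P(storm) = 0.45·0.1089 / (0.45·0.1089 + 0.65·0.8911) ≈ 0.0780
After 'steady': P(storm) = 0.45·0.0780 / (0.45·0.0780 + 0.65·0.9220) ≈ 0.0553

0.055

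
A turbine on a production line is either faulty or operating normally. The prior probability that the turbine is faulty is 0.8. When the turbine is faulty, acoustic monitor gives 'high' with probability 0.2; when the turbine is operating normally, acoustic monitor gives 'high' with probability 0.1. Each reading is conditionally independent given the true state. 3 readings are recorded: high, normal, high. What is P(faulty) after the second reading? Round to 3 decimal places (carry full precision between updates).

0.877

After 'high': P(faulty) = 0.2·0.8000 / (0.2·0.8000 + 0.1·0.2000) ≈ 0.8889
After 'normal': P(faulty) = 0.8·0.8889 / (0.8·0.8889 + 0.9·0.1111) ≈ 0.8767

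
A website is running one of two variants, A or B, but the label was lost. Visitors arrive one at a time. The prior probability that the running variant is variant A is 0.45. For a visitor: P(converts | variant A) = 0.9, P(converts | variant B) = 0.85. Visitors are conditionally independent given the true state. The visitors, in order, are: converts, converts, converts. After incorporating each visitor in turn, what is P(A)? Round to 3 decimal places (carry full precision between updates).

Apply Bayes' rule sequentially, carrying P(A) forward.
After 'converts': P(A) = 0.9·0.4500 / (0.9·0.4500 + 0.85·0.5500) ≈ 0.4642
After 'converts': P(A) = 0.9·0.4642 / (0.9·0.4642 + 0.85·0.5358) ≈ 0.4784
After 'converts': P(A) = 0.9·0.4784 / (0.9·0.4784 + 0.85·0.5216) ≈ 0.4927

0.493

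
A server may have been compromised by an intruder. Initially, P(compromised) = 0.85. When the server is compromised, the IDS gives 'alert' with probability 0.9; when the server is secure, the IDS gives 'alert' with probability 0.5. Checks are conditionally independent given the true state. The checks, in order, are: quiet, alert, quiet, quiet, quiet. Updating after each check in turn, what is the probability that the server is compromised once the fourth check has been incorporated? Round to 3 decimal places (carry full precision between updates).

0.075

After 'quiet': P(compromised) = 0.1·0.8500 / (0.1·0.8500 + 0.5·0.1500) ≈ 0.5312
After 'alert': P(compromised) = 0.9·0.5312 / (0.9·0.5312 + 0.5·0.4688) ≈ 0.6711
After 'quiet': P(compromised) = 0.1·0.6711 / (0.1·0.6711 + 0.5·0.3289) ≈ 0.2898
After 'quiet': P(compromised) = 0.1·0.2898 / (0.1·0.2898 + 0.5·0.7102) ≈ 0.0754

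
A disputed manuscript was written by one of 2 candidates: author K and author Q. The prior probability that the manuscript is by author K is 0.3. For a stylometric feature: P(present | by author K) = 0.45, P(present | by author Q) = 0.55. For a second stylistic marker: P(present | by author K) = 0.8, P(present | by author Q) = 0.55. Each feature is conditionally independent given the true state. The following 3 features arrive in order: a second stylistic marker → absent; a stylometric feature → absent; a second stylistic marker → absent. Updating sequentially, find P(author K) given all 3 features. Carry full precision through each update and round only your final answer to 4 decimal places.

Each posterior becomes the prior for the next update.
After a second stylistic marker='absent': P(author K) = 0.2·0.3000 / (0.2·0.3000 + 0.45·0.7000) ≈ 0.1600
After a stylometric feature='absent': P(author K) = 0.55·0.1600 / (0.55·0.1600 + 0.45·0.8400) ≈ 0.1888
After a second stylistic marker='absent': P(author K) = 0.2·0.1888 / (0.2·0.1888 + 0.45·0.8112) ≈ 0.0938

0.0938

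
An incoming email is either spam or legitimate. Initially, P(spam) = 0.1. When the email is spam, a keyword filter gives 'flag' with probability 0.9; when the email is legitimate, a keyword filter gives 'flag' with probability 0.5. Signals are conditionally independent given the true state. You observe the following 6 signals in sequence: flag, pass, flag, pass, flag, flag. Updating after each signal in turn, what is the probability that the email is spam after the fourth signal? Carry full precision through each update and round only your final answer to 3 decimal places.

Each posterior becomes the prior for the next update.
After 'flag': P(spam) = 0.9·0.1000 / (0.9·0.1000 + 0.5·0.9000) ≈ 0.1667
After 'pass': P(spam) = 0.1·0.1667 / (0.1·0.1667 + 0.5·0.8333) ≈ 0.0385
After 'flag': P(spam) = 0.9·0.0385 / (0.9·0.0385 + 0.5·0.9615) ≈ 0.0672
After 'pass': P(spam) = 0.1·0.0672 / (0.1·0.0672 + 0.5·0.9328) ≈ 0.0142

0.014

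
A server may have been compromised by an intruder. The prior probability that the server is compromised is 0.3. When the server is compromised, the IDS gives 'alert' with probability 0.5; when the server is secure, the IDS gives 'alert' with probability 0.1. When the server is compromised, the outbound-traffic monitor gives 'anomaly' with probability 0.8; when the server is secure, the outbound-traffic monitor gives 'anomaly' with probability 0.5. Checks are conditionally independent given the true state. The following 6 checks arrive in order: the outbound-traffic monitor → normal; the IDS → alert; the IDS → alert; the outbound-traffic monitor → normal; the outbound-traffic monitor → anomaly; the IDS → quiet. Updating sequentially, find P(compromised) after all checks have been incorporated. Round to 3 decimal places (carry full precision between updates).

Each posterior becomes the prior for the next update.
After the outbound-traffic monitor='normal': P(compromised) = 0.2·0.3000 / (0.2·0.3000 + 0.5·0.7000) ≈ 0.1463
After the IDS='alert': P(compromised) = 0.5·0.1463 / (0.5·0.1463 + 0.1·0.8537) ≈ 0.4615
After the IDS='alert': P(compromised) = 0.5·0.4615 / (0.5·0.4615 + 0.1·0.5385) ≈ 0.8108
After the outbound-traffic monitor='normal': P(compromised) = 0.2·0.8108 / (0.2·0.8108 + 0.5·0.1892) ≈ 0.6316
After the outbound-traffic monitor='anomaly': P(compromised) = 0.8·0.6316 / (0.8·0.6316 + 0.5·0.3684) ≈ 0.7328
After the IDS='quiet': P(compromised) = 0.5·0.7328 / (0.5·0.7328 + 0.9·0.2672) ≈ 0.6038

0.604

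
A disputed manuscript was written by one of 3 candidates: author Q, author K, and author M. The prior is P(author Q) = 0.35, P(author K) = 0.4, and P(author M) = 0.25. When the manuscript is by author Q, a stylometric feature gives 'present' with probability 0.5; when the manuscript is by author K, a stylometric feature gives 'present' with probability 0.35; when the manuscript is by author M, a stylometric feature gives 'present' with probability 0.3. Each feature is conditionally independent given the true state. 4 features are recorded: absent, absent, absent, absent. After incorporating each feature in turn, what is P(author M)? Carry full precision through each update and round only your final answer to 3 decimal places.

0.392

After 'absent': normaliser = 0.5·0.3500 + 0.65·0.4000 + 0.7·0.2500; P(author Q) ≈ 0.2869, P(author K) ≈ 0.4262, P(author M) ≈ 0.2869
After 'absent': normaliser = 0.5·0.2869 + 0.65·0.4262 + 0.7·0.2869; P(author Q) ≈ 0.2309, P(author K) ≈ 0.4459, P(author M) ≈ 0.3232
After 'absent': normaliser = 0.5·0.2309 + 0.65·0.4459 + 0.7·0.3232; P(author Q) ≈ 0.1828, P(author K) ≈ 0.4590, P(author M) ≈ 0.3583
After 'absent': normaliser = 0.5·0.1828 + 0.65·0.4590 + 0.7·0.3583; P(author Q) ≈ 0.1427, P(author K) ≈ 0.4658, P(author M) ≈ 0.3915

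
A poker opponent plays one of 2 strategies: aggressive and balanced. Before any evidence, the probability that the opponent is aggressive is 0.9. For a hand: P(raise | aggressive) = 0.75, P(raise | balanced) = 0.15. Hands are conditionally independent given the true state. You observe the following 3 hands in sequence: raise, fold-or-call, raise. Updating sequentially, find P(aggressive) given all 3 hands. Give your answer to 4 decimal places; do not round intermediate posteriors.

After 'raise': P(aggressive) = 0.75·0.9000 / (0.75·0.9000 + 0.15·0.1000) ≈ 0.9783
After 'fold-or-call': P(aggressive) = 0.25·0.9783 / (0.25·0.9783 + 0.85·0.0217) ≈ 0.9298
After 'raise': P(aggressive) = 0.75·0.9298 / (0.75·0.9298 + 0.15·0.0702) ≈ 0.9851

0.9851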